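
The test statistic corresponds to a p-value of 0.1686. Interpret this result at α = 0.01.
Since p = 0.1686 > α = 0.01, fail to reject H₀.
There is insufficient evidence to reject the null hypothesis; the result is not statistically significant at the 0.01 level.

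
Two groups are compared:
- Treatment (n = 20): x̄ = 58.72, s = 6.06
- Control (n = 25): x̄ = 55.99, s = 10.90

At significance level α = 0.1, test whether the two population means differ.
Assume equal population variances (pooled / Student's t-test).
Student's two-sample t-test (equal variances):
H₀: μ₁ = μ₂
H₁: μ₁ ≠ μ₂
df = n₁ + n₂ - 2 = 43
Pooled variance s_p² = [(n₁-1)s₁² + (n₂-1)s₂²] / (n₁ + n₂ - 2) = [(19)(6.06²) + (24)(10.90²)] / 43 = 82.5393
SE = √(s_p²(1/n₁ + 1/n₂)) = √(82.5393 × (1/20 + 1/25)) = 2.7255
t = (x̄₁ - x̄₂) / SE = (58.72 - 55.99) / 2.7255 = 2.73 / 2.7255 = 1.002
p-value = 0.3221

Since p-value > α = 0.1, we fail to reject H₀.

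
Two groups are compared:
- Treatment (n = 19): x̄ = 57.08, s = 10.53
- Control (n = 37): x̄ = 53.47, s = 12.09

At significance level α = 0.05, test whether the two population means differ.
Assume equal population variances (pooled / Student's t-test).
Student's two-sample t-test (equal variances):
H₀: μ₁ = μ₂
H₁: μ₁ ≠ μ₂
df = n₁ + n₂ - 2 = 54
Pooled variance s_p² = [(n₁-1)s₁² + (n₂-1)s₂²] / (n₁ + n₂ - 2) = [(18)(10.53²) + (36)(12.09²)] / 54 = 134.4057
SE = √(s_p²(1/n₁ + 1/n₂)) = √(134.4057 × (1/19 + 1/37)) = 3.2721
t = (x̄₁ - x̄₂) / SE = (57.08 - 53.47) / 3.2721 = 3.61 / 3.2721 = 1.103
p-value = 0.2748

Since p-value > α = 0.05, we fail to reject H₀.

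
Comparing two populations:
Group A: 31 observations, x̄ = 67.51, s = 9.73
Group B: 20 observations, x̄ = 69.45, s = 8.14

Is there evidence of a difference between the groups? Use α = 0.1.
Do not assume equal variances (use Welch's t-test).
Welch's two-sample t-test:
H₀: μ₁ = μ₂
H₁: μ₁ ≠ μ₂
s₁²/n₁ = 9.73²/31 = 3.0540,  s₂²/n₂ = 8.14²/20 = 3.3130
SE = √(s₁²/n₁ + s₂²/n₂) = √(3.0540 + 3.3130) = 2.5233
df (Welch-Satterthwaite) = (s₁²/n₁ + s₂²/n₂)² / [(s₁²/n₁)²/(n₁-1) + (s₂²/n₂)²/(n₂-1)] ≈ 45.62
t = (x̄₁ - x̄₂) / SE = (67.51 - 69.45) / 2.5233 = -1.94 / 2.5233 = -0.769
p-value = 0.4460

Since p-value > α = 0.1, we fail to reject H₀.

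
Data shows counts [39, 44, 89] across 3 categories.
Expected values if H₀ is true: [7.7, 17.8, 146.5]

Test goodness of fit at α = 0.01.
Chi-square goodness of fit test:
H₀: observed counts match expected distribution
H₁: observed counts differ from expected distribution
df = k - 1 = 2
χ² = Σ(O - E)²/E
   = (39 - 7.7)²/7.7 + (44 - 17.8)²/17.8 + (89 - 146.5)²/146.5
   = 127.232 + 38.564 + 22.568
   = 188.36
p-value < 0.0001

Since p-value < α = 0.01, we reject H₀.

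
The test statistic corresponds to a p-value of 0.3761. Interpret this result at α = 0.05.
Since p = 0.3761 > α = 0.05, fail to reject H₀.
There is insufficient evidence to reject the null hypothesis; the result is not statistically significant at the 0.05 level.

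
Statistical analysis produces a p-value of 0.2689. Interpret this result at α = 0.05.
Since p = 0.2689 > α = 0.05, fail to reject H₀.
There is insufficient evidence to reject the null hypothesis; the result is not statistically significant at the 0.05 level.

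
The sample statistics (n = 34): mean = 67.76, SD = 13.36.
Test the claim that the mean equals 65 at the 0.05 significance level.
One-sample t-test:
H₀: μ = 65
H₁: μ ≠ 65
df = n - 1 = 33
t = (x̄ - μ₀) / (s/√n) = (67.76 - 65) / (13.36/√34) = 1.205
p-value = 0.2369

Since p-value > α = 0.05, we fail to reject H₀.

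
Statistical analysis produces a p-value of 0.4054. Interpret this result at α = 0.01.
Since p = 0.4054 > α = 0.01, fail to reject H₀.
There is insufficient evidence to reject the null hypothesis; the result is not statistically significant at the 0.01 level.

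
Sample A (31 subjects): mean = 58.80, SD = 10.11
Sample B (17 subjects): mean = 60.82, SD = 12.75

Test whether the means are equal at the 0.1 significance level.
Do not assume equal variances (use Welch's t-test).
Welch's two-sample t-test:
H₀: μ₁ = μ₂
H₁: μ₁ ≠ μ₂
s₁²/n₁ = 10.11²/31 = 3.2972,  s₂²/n₂ = 12.75²/17 = 9.5625
SE = √(s₁²/n₁ + s₂²/n₂) = √(3.2972 + 9.5625) = 3.5860
df (Welch-Satterthwaite) = (s₁²/n₁ + s₂²/n₂)² / [(s₁²/n₁)²/(n₁-1) + (s₂²/n₂)²/(n₂-1)] ≈ 27.21
t = (x̄₁ - x̄₂) / SE = (58.80 - 60.82) / 3.5860 = -2.02 / 3.5860 = -0.563
p-value = 0.5778

Since p-value > α = 0.1, we fail to reject H₀.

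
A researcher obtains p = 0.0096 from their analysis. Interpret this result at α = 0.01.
Since p = 0.0096 < α = 0.01, reject H₀.
There is sufficient evidence to reject the null hypothesis; the result is statistically significant at the 0.01 level.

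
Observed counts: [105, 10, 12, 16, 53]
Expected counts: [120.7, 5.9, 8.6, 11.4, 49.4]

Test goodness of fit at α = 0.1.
Chi-square goodness of fit test:
H₀: observed counts match expected distribution
H₁: observed counts differ from expected distribution
df = k - 1 = 4
χ² = Σ(O - E)²/E
   = (105 - 120.7)²/120.7 + (10 - 5.9)²/5.9 + (12 - 8.6)²/8.6 + (16 - 11.4)²/11.4 + (53 - 49.4)²/49.4
   = 2.042 + 2.849 + 1.344 + 1.856 + 0.262
   = 8.35
p-value = 0.0794

Since p-value < α = 0.1, we reject H₀.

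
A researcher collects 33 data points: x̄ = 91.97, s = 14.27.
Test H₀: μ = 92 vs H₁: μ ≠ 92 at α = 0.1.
One-sample t-test:
H₀: μ = 92
H₁: μ ≠ 92
df = n - 1 = 32
t = (x̄ - μ₀) / (s/√n) = (91.97 - 92) / (14.27/√33) = -0.012
p-value = 0.9904

Since p-value > α = 0.1, we fail to reject H₀.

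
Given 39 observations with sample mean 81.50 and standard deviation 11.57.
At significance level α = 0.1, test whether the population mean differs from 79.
One-sample t-test:
H₀: μ = 79
H₁: μ ≠ 79
df = n - 1 = 38
t = (x̄ - μ₀) / (s/√n) = (81.50 - 79) / (11.57/√39) = 1.349
p-value = 0.1852

Since p-value > α = 0.1, we fail to reject H₀.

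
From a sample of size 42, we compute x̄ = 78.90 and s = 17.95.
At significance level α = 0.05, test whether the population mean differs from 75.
One-sample t-test:
H₀: μ = 75
H₁: μ ≠ 75
df = n - 1 = 41
t = (x̄ - μ₀) / (s/√n) = (78.90 - 75) / (17.95/√42) = 1.408
p-value = 0.1666

Since p-value > α = 0.05, we fail to reject H₀.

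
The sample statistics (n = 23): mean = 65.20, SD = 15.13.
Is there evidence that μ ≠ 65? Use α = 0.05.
One-sample t-test:
H₀: μ = 65
H₁: μ ≠ 65
df = n - 1 = 22
t = (x̄ - μ₀) / (s/√n) = (65.20 - 65) / (15.13/√23) = 0.063
p-value = 0.9500

Since p-value > α = 0.05, we fail to reject H₀.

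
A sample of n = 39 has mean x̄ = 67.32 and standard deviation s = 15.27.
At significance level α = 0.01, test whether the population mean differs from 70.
One-sample t-test:
H₀: μ = 70
H₁: μ ≠ 70
df = n - 1 = 38
t = (x̄ - μ₀) / (s/√n) = (67.32 - 70) / (15.27/√39) = -1.096
p-value = 0.2800

Since p-value > α = 0.01, we fail to reject H₀.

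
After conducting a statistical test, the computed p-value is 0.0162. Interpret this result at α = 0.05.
Since p = 0.0162 < α = 0.05, reject H₀.
There is sufficient evidence to reject the null hypothesis; the result is statistically significant at the 0.05 level.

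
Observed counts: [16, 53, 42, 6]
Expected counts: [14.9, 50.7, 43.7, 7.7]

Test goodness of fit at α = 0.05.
Chi-square goodness of fit test:
H₀: observed counts match expected distribution
H₁: observed counts differ from expected distribution
df = k - 1 = 3
χ² = Σ(O - E)²/E
   = (16 - 14.9)²/14.9 + (53 - 50.7)²/50.7 + (42 - 43.7)²/43.7 + (6 - 7.7)²/7.7
   = 0.081 + 0.104 + 0.066 + 0.375
   = 0.63
p-value = 0.8902

Since p-value > α = 0.05, we fail to reject H₀.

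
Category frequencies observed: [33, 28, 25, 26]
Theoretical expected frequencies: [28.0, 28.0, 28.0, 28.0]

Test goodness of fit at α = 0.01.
Chi-square goodness of fit test:
H₀: observed counts match expected distribution
H₁: observed counts differ from expected distribution
df = k - 1 = 3
χ² = Σ(O - E)²/E
   = (33 - 28.0)²/28.0 + (28 - 28.0)²/28.0 + (25 - 28.0)²/28.0 + (26 - 28.0)²/28.0
   = 0.893 + 0.000 + 0.321 + 0.143
   = 1.36
p-value = 0.7156

Since p-value > α = 0.01, we fail to reject H₀.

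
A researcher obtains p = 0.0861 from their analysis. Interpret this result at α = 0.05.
Since p = 0.0861 > α = 0.05, fail to reject H₀.
There is insufficient evidence to reject the null hypothesis; the result is not statistically significant at the 0.05 level.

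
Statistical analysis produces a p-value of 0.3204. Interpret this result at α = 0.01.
Since p = 0.3204 > α = 0.01, fail to reject H₀.
There is insufficient evidence to reject the null hypothesis; the result is not statistically significant at the 0.01 level.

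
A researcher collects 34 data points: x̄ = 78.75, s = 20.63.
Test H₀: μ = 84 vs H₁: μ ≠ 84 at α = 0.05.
One-sample t-test:
H₀: μ = 84
H₁: μ ≠ 84
df = n - 1 = 33
t = (x̄ - μ₀) / (s/√n) = (78.75 - 84) / (20.63/√34) = -1.484
p-value = 0.1473

Since p-value > α = 0.05, we fail to reject H₀.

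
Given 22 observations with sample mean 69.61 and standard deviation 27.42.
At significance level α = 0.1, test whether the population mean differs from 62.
One-sample t-test:
H₀: μ = 62
H₁: μ ≠ 62
df = n - 1 = 21
t = (x̄ - μ₀) / (s/√n) = (69.61 - 62) / (27.42/√22) = 1.302
p-value = 0.2071

Since p-value > α = 0.1, we fail to reject H₀.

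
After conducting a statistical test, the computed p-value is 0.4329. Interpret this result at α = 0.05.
Since p = 0.4329 > α = 0.05, fail to reject H₀.
There is insufficient evidence to reject the null hypothesis; the result is not statistically significant at the 0.05 level.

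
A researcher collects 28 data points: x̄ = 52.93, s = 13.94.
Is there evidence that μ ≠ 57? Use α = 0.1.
One-sample t-test:
H₀: μ = 57
H₁: μ ≠ 57
df = n - 1 = 27
t = (x̄ - μ₀) / (s/√n) = (52.93 - 57) / (13.94/√28) = -1.545
p-value = 0.1340

Since p-value > α = 0.1, we fail to reject H₀.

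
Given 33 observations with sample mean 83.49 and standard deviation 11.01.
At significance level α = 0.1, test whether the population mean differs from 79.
One-sample t-test:
H₀: μ = 79
H₁: μ ≠ 79
df = n - 1 = 32
t = (x̄ - μ₀) / (s/√n) = (83.49 - 79) / (11.01/√33) = 2.343
p-value = 0.0255

Since p-value < α = 0.1, we reject H₀.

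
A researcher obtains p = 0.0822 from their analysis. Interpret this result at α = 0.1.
Since p = 0.0822 < α = 0.1, reject H₀.
There is sufficient evidence to reject the null hypothesis; the result is statistically significant at the 0.1 level.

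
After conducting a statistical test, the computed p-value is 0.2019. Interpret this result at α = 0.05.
Since p = 0.2019 > α = 0.05, fail to reject H₀.
There is insufficient evidence to reject the null hypothesis; the result is not statistically significant at the 0.05 level.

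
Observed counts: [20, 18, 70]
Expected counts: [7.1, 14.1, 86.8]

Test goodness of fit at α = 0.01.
Chi-square goodness of fit test:
H₀: observed counts match expected distribution
H₁: observed counts differ from expected distribution
df = k - 1 = 2
χ² = Σ(O - E)²/E
   = (20 - 7.1)²/7.1 + (18 - 14.1)²/14.1 + (70 - 86.8)²/86.8
   = 23.438 + 1.079 + 3.252
   = 27.77
p-value < 0.0001

Since p-value < α = 0.01, we reject H₀.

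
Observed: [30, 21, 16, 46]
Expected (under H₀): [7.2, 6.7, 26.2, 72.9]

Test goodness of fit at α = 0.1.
Chi-square goodness of fit test:
H₀: observed counts match expected distribution
H₁: observed counts differ from expected distribution
df = k - 1 = 3
χ² = Σ(O - E)²/E
   = (30 - 7.2)²/7.2 + (21 - 6.7)²/6.7 + (16 - 26.2)²/26.2 + (46 - 72.9)²/72.9
   = 72.200 + 30.521 + 3.971 + 9.926
   = 116.62
p-value < 0.0001

Since p-value < α = 0.1, we reject H₀.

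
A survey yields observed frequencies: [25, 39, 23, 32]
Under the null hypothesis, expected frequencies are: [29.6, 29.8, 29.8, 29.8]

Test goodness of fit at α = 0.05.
Chi-square goodness of fit test:
H₀: observed counts match expected distribution
H₁: observed counts differ from expected distribution
df = k - 1 = 3
χ² = Σ(O - E)²/E
   = (25 - 29.6)²/29.6 + (39 - 29.8)²/29.8 + (23 - 29.8)²/29.8 + (32 - 29.8)²/29.8
   = 0.715 + 2.840 + 1.552 + 0.162
   = 5.27
p-value = 0.1531

Since p-value > α = 0.05, we fail to reject H₀.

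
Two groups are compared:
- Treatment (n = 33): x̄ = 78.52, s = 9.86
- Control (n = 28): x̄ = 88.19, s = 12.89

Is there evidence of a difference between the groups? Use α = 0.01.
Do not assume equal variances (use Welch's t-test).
Welch's two-sample t-test:
H₀: μ₁ = μ₂
H₁: μ₁ ≠ μ₂
s₁²/n₁ = 9.86²/33 = 2.9460,  s₂²/n₂ = 12.89²/28 = 5.9340
SE = √(s₁²/n₁ + s₂²/n₂) = √(2.9460 + 5.9340) = 2.9799
df (Welch-Satterthwaite) = (s₁²/n₁ + s₂²/n₂)² / [(s₁²/n₁)²/(n₁-1) + (s₂²/n₂)²/(n₂-1)] ≈ 50.05
t = (x̄₁ - x̄₂) / SE = (78.52 - 88.19) / 2.9799 = -9.67 / 2.9799 = -3.245
p-value = 0.0021

Since p-value < α = 0.01, we reject H₀.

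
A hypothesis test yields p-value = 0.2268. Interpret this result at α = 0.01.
Since p = 0.2268 > α = 0.01, fail to reject H₀.
There is insufficient evidence to reject the null hypothesis; the result is not statistically significant at the 0.01 level.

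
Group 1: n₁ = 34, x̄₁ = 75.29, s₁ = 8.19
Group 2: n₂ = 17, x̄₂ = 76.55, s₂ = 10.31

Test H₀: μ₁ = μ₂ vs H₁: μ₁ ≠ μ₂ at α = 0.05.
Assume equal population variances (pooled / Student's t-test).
Student's two-sample t-test (equal variances):
H₀: μ₁ = μ₂
H₁: μ₁ ≠ μ₂
df = n₁ + n₂ - 2 = 49
Pooled variance s_p² = [(n₁-1)s₁² + (n₂-1)s₂²] / (n₁ + n₂ - 2) = [(33)(8.19²) + (16)(10.31²)] / 49 = 79.8826
SE = √(s_p²(1/n₁ + 1/n₂)) = √(79.8826 × (1/34 + 1/17)) = 2.6549
t = (x̄₁ - x̄₂) / SE = (75.29 - 76.55) / 2.6549 = -1.26 / 2.6549 = -0.475
p-value = 0.6372

Since p-value > α = 0.05, we fail to reject H₀.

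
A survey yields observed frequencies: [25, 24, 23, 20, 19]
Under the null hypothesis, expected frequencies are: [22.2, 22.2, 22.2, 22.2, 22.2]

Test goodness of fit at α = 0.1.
Chi-square goodness of fit test:
H₀: observed counts match expected distribution
H₁: observed counts differ from expected distribution
df = k - 1 = 4
χ² = Σ(O - E)²/E
   = (25 - 22.2)²/22.2 + (24 - 22.2)²/22.2 + (23 - 22.2)²/22.2 + (20 - 22.2)²/22.2 + (19 - 22.2)²/22.2
   = 0.353 + 0.146 + 0.029 + 0.218 + 0.461
   = 1.21
p-value = 0.8769

Since p-value > α = 0.1, we fail to reject H₀.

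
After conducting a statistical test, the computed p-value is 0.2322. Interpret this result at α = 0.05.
Since p = 0.2322 > α = 0.05, fail to reject H₀.
There is insufficient evidence to reject the null hypothesis; the result is not statistically significant at the 0.05 level.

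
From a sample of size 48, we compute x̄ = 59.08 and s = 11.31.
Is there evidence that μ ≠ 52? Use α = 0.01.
One-sample t-test:
H₀: μ = 52
H₁: μ ≠ 52
df = n - 1 = 47
t = (x̄ - μ₀) / (s/√n) = (59.08 - 52) / (11.31/√48) = 4.337
p-value = 0.0001

Since p-value < α = 0.01, we reject H₀.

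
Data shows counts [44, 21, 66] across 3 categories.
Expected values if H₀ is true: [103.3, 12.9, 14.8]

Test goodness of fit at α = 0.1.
Chi-square goodness of fit test:
H₀: observed counts match expected distribution
H₁: observed counts differ from expected distribution
df = k - 1 = 2
χ² = Σ(O - E)²/E
   = (44 - 103.3)²/103.3 + (21 - 12.9)²/12.9 + (66 - 14.8)²/14.8
   = 34.042 + 5.086 + 177.124
   = 216.25
p-value < 0.0001

Since p-value < α = 0.1, we reject H₀.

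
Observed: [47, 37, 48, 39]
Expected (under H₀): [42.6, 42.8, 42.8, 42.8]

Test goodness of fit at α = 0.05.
Chi-square goodness of fit test:
H₀: observed counts match expected distribution
H₁: observed counts differ from expected distribution
df = k - 1 = 3
χ² = Σ(O - E)²/E
   = (47 - 42.6)²/42.6 + (37 - 42.8)²/42.8 + (48 - 42.8)²/42.8 + (39 - 42.8)²/42.8
   = 0.454 + 0.786 + 0.632 + 0.337
   = 2.21
p-value = 0.5301

Since p-value > α = 0.05, we fail to reject H₀.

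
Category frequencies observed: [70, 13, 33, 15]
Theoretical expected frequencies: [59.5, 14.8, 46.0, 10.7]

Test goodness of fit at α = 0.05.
Chi-square goodness of fit test:
H₀: observed counts match expected distribution
H₁: observed counts differ from expected distribution
df = k - 1 = 3
χ² = Σ(O - E)²/E
   = (70 - 59.5)²/59.5 + (13 - 14.8)²/14.8 + (33 - 46.0)²/46.0 + (15 - 10.7)²/10.7
   = 1.853 + 0.219 + 3.674 + 1.728
   = 7.47
p-value = 0.0582

Since p-value > α = 0.05, we fail to reject H₀.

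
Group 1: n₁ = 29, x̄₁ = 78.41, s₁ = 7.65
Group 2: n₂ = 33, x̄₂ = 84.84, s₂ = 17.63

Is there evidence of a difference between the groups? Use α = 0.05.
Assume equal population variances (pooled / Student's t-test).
Student's two-sample t-test (equal variances):
H₀: μ₁ = μ₂
H₁: μ₁ ≠ μ₂
df = n₁ + n₂ - 2 = 60
Pooled variance s_p² = [(n₁-1)s₁² + (n₂-1)s₂²] / (n₁ + n₂ - 2) = [(28)(7.65²) + (32)(17.63²)] / 60 = 193.0795
SE = √(s_p²(1/n₁ + 1/n₂)) = √(193.0795 × (1/29 + 1/33)) = 3.5368
t = (x̄₁ - x̄₂) / SE = (78.41 - 84.84) / 3.5368 = -6.43 / 3.5368 = -1.818
p-value = 0.0741

Since p-value > α = 0.05, we fail to reject H₀.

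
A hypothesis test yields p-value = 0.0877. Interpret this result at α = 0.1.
Since p = 0.0877 < α = 0.1, reject H₀.
There is sufficient evidence to reject the null hypothesis; the result is statistically significant at the 0.1 level.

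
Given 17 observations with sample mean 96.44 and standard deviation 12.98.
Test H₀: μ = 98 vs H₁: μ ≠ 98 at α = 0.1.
One-sample t-test:
H₀: μ = 98
H₁: μ ≠ 98
df = n - 1 = 16
t = (x̄ - μ₀) / (s/√n) = (96.44 - 98) / (12.98/√17) = -0.496
p-value = 0.6270

Since p-value > α = 0.1, we fail to reject H₀.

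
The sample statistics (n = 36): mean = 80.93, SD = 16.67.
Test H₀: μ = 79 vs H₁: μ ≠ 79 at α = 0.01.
One-sample t-test:
H₀: μ = 79
H₁: μ ≠ 79
df = n - 1 = 35
t = (x̄ - μ₀) / (s/√n) = (80.93 - 79) / (16.67/√36) = 0.695
p-value = 0.4919

Since p-value > α = 0.01, we fail to reject H₀.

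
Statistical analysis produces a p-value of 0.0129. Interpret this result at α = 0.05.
Since p = 0.0129 < α = 0.05, reject H₀.
There is sufficient evidence to reject the null hypothesis; the result is statistically significant at the 0.05 level.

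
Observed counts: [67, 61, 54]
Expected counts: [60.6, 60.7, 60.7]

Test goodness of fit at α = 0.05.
Chi-square goodness of fit test:
H₀: observed counts match expected distribution
H₁: observed counts differ from expected distribution
df = k - 1 = 2
χ² = Σ(O - E)²/E
   = (67 - 60.6)²/60.6 + (61 - 60.7)²/60.7 + (54 - 60.7)²/60.7
   = 0.676 + 0.001 + 0.740
   = 1.42
p-value = 0.4924

Since p-value > α = 0.05, we fail to reject H₀.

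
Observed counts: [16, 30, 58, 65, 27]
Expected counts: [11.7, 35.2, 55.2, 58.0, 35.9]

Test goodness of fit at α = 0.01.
Chi-square goodness of fit test:
H₀: observed counts match expected distribution
H₁: observed counts differ from expected distribution
df = k - 1 = 4
χ² = Σ(O - E)²/E
   = (16 - 11.7)²/11.7 + (30 - 35.2)²/35.2 + (58 - 55.2)²/55.2 + (65 - 58.0)²/58.0 + (27 - 35.9)²/35.9
   = 1.580 + 0.768 + 0.142 + 0.845 + 2.206
   = 5.54
p-value = 0.2361

Since p-value > α = 0.01, we fail to reject H₀.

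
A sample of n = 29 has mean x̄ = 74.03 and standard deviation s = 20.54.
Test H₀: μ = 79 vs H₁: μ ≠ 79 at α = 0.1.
One-sample t-test:
H₀: μ = 79
H₁: μ ≠ 79
df = n - 1 = 28
t = (x̄ - μ₀) / (s/√n) = (74.03 - 79) / (20.54/√29) = -1.303
p-value = 0.2032

Since p-value > α = 0.1, we fail to reject H₀.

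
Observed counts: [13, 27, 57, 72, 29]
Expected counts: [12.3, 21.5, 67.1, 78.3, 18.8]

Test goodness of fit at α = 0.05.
Chi-square goodness of fit test:
H₀: observed counts match expected distribution
H₁: observed counts differ from expected distribution
df = k - 1 = 4
χ² = Σ(O - E)²/E
   = (13 - 12.3)²/12.3 + (27 - 21.5)²/21.5 + (57 - 67.1)²/67.1 + (72 - 78.3)²/78.3 + (29 - 18.8)²/18.8
   = 0.040 + 1.407 + 1.520 + 0.507 + 5.534
   = 9.01
p-value = 0.0609

Since p-value > α = 0.05, we fail to reject H₀.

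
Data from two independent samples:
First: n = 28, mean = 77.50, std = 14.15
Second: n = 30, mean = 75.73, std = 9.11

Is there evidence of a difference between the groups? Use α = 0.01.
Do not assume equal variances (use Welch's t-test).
Welch's two-sample t-test:
H₀: μ₁ = μ₂
H₁: μ₁ ≠ μ₂
s₁²/n₁ = 14.15²/28 = 7.1508,  s₂²/n₂ = 9.11²/30 = 2.7664
SE = √(s₁²/n₁ + s₂²/n₂) = √(7.1508 + 2.7664) = 3.1492
df (Welch-Satterthwaite) = (s₁²/n₁ + s₂²/n₂)² / [(s₁²/n₁)²/(n₁-1) + (s₂²/n₂)²/(n₂-1)] ≈ 45.58
t = (x̄₁ - x̄₂) / SE = (77.50 - 75.73) / 3.1492 = 1.77 / 3.1492 = 0.562
p-value = 0.5768

Since p-value > α = 0.01, we fail to reject H₀.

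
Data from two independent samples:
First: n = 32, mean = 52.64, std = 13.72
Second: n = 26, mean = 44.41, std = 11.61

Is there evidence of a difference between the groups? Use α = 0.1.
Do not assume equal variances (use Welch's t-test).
Welch's two-sample t-test:
H₀: μ₁ = μ₂
H₁: μ₁ ≠ μ₂
s₁²/n₁ = 13.72²/32 = 5.8825,  s₂²/n₂ = 11.61²/26 = 5.1843
SE = √(s₁²/n₁ + s₂²/n₂) = √(5.8825 + 5.1843) = 3.3267
df (Welch-Satterthwaite) = (s₁²/n₁ + s₂²/n₂)² / [(s₁²/n₁)²/(n₁-1) + (s₂²/n₂)²/(n₂-1)] ≈ 55.89
t = (x̄₁ - x̄₂) / SE = (52.64 - 44.41) / 3.3267 = 8.23 / 3.3267 = 2.474
p-value = 0.0164

Since p-value < α = 0.1, we reject H₀.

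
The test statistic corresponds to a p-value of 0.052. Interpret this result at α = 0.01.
Since p = 0.052 > α = 0.01, fail to reject H₀.
There is insufficient evidence to reject the null hypothesis; the result is not statistically significant at the 0.01 level.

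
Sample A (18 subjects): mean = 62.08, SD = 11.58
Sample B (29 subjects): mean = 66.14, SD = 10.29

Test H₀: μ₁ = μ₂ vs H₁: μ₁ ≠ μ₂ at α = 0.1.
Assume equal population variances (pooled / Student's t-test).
Student's two-sample t-test (equal variances):
H₀: μ₁ = μ₂
H₁: μ₁ ≠ μ₂
df = n₁ + n₂ - 2 = 45
Pooled variance s_p² = [(n₁-1)s₁² + (n₂-1)s₂²] / (n₁ + n₂ - 2) = [(17)(11.58²) + (28)(10.29²)] / 45 = 116.5421
SE = √(s_p²(1/n₁ + 1/n₂)) = √(116.5421 × (1/18 + 1/29)) = 3.2393
t = (x̄₁ - x̄₂) / SE = (62.08 - 66.14) / 3.2393 = -4.06 / 3.2393 = -1.253
p-value = 0.2166

Since p-value > α = 0.1, we fail to reject H₀.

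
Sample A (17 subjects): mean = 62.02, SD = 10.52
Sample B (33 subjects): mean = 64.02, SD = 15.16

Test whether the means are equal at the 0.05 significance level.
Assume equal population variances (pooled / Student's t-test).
Student's two-sample t-test (equal variances):
H₀: μ₁ = μ₂
H₁: μ₁ ≠ μ₂
df = n₁ + n₂ - 2 = 48
Pooled variance s_p² = [(n₁-1)s₁² + (n₂-1)s₂²] / (n₁ + n₂ - 2) = [(16)(10.52²) + (32)(15.16²)] / 48 = 190.1072
SE = √(s_p²(1/n₁ + 1/n₂)) = √(190.1072 × (1/17 + 1/33)) = 4.1163
t = (x̄₁ - x̄₂) / SE = (62.02 - 64.02) / 4.1163 = -2.00 / 4.1163 = -0.486
p-value = 0.6293

Since p-value > α = 0.05, we fail to reject H₀.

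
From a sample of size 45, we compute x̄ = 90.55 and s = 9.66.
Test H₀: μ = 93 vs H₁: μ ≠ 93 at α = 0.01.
One-sample t-test:
H₀: μ = 93
H₁: μ ≠ 93
df = n - 1 = 44
t = (x̄ - μ₀) / (s/√n) = (90.55 - 93) / (9.66/√45) = -1.701
p-value = 0.0959

Since p-value > α = 0.01, we fail to reject H₀.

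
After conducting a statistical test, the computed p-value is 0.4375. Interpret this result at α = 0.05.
Since p = 0.4375 > α = 0.05, fail to reject H₀.
There is insufficient evidence to reject the null hypothesis; the result is not statistically significant at the 0.05 level.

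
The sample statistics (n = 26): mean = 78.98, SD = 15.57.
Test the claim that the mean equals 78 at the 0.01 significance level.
One-sample t-test:
H₀: μ = 78
H₁: μ ≠ 78
df = n - 1 = 25
t = (x̄ - μ₀) / (s/√n) = (78.98 - 78) / (15.57/√26) = 0.321
p-value = 0.7509

Since p-value > α = 0.01, we fail to reject H₀.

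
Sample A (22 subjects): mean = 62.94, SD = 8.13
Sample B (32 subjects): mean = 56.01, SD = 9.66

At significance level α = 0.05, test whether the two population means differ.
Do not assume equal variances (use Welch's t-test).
Welch's two-sample t-test:
H₀: μ₁ = μ₂
H₁: μ₁ ≠ μ₂
s₁²/n₁ = 8.13²/22 = 3.0044,  s₂²/n₂ = 9.66²/32 = 2.9161
SE = √(s₁²/n₁ + s₂²/n₂) = √(3.0044 + 2.9161) = 2.4332
df (Welch-Satterthwaite) = (s₁²/n₁ + s₂²/n₂)² / [(s₁²/n₁)²/(n₁-1) + (s₂²/n₂)²/(n₂-1)] ≈ 49.78
t = (x̄₁ - x̄₂) / SE = (62.94 - 56.01) / 2.4332 = 6.93 / 2.4332 = 2.848
p-value = 0.0064

Since p-value < α = 0.05, we reject H₀.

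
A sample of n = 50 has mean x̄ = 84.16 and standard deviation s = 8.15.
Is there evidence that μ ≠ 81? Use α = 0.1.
One-sample t-test:
H₀: μ = 81
H₁: μ ≠ 81
df = n - 1 = 49
t = (x̄ - μ₀) / (s/√n) = (84.16 - 81) / (8.15/√50) = 2.742
p-value = 0.0085

Since p-value < α = 0.1, we reject H₀.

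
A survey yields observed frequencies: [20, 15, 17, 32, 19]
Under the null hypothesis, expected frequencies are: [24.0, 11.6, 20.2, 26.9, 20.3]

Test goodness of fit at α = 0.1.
Chi-square goodness of fit test:
H₀: observed counts match expected distribution
H₁: observed counts differ from expected distribution
df = k - 1 = 4
χ² = Σ(O - E)²/E
   = (20 - 24.0)²/24.0 + (15 - 11.6)²/11.6 + (17 - 20.2)²/20.2 + (32 - 26.9)²/26.9 + (19 - 20.3)²/20.3
   = 0.667 + 0.997 + 0.507 + 0.967 + 0.083
   = 3.22
p-value = 0.5217

Since p-value > α = 0.1, we fail to reject H₀.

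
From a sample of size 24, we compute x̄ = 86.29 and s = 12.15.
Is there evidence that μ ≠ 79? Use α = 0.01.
One-sample t-test:
H₀: μ = 79
H₁: μ ≠ 79
df = n - 1 = 23
t = (x̄ - μ₀) / (s/√n) = (86.29 - 79) / (12.15/√24) = 2.939
p-value = 0.0074

Since p-value < α = 0.01, we reject H₀.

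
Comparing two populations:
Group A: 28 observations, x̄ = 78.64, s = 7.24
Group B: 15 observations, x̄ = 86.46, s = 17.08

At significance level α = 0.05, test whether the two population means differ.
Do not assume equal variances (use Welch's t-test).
Welch's two-sample t-test:
H₀: μ₁ = μ₂
H₁: μ₁ ≠ μ₂
s₁²/n₁ = 7.24²/28 = 1.8721,  s₂²/n₂ = 17.08²/15 = 19.4484
SE = √(s₁²/n₁ + s₂²/n₂) = √(1.8721 + 19.4484) = 4.6174
df (Welch-Satterthwaite) = (s₁²/n₁ + s₂²/n₂)² / [(s₁²/n₁)²/(n₁-1) + (s₂²/n₂)²/(n₂-1)] ≈ 16.74
t = (x̄₁ - x̄₂) / SE = (78.64 - 86.46) / 4.6174 = -7.82 / 4.6174 = -1.694
p-value = 0.1089

Since p-value > α = 0.05, we fail to reject H₀.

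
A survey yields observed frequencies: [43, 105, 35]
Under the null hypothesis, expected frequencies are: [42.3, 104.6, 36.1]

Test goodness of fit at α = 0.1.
Chi-square goodness of fit test:
H₀: observed counts match expected distribution
H₁: observed counts differ from expected distribution
df = k - 1 = 2
χ² = Σ(O - E)²/E
   = (43 - 42.3)²/42.3 + (105 - 104.6)²/104.6 + (35 - 36.1)²/36.1
   = 0.012 + 0.002 + 0.034
   = 0.05
p-value = 0.9770

Since p-value > α = 0.1, we fail to reject H₀.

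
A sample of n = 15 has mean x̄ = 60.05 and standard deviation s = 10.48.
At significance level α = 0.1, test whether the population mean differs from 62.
One-sample t-test:
H₀: μ = 62
H₁: μ ≠ 62
df = n - 1 = 14
t = (x̄ - μ₀) / (s/√n) = (60.05 - 62) / (10.48/√15) = -0.721
p-value = 0.4830

Since p-value > α = 0.1, we fail to reject H₀.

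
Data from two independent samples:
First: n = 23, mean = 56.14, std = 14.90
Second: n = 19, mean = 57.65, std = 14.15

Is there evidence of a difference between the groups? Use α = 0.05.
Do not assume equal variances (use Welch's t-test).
Welch's two-sample t-test:
H₀: μ₁ = μ₂
H₁: μ₁ ≠ μ₂
s₁²/n₁ = 14.90²/23 = 9.6526,  s₂²/n₂ = 14.15²/19 = 10.5380
SE = √(s₁²/n₁ + s₂²/n₂) = √(9.6526 + 10.5380) = 4.4934
df (Welch-Satterthwaite) = (s₁²/n₁ + s₂²/n₂)² / [(s₁²/n₁)²/(n₁-1) + (s₂²/n₂)²/(n₂-1)] ≈ 39.18
t = (x̄₁ - x̄₂) / SE = (56.14 - 57.65) / 4.4934 = -1.51 / 4.4934 = -0.336
p-value = 0.7386

Since p-value > α = 0.05, we fail to reject H₀.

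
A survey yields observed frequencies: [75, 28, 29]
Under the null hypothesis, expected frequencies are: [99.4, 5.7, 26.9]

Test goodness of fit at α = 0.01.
Chi-square goodness of fit test:
H₀: observed counts match expected distribution
H₁: observed counts differ from expected distribution
df = k - 1 = 2
χ² = Σ(O - E)²/E
   = (75 - 99.4)²/99.4 + (28 - 5.7)²/5.7 + (29 - 26.9)²/26.9
   = 5.990 + 87.244 + 0.164
   = 93.40
p-value < 0.0001

Since p-value < α = 0.01, we reject H₀.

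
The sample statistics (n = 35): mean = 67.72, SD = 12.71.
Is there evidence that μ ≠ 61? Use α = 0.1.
One-sample t-test:
H₀: μ = 61
H₁: μ ≠ 61
df = n - 1 = 34
t = (x̄ - μ₀) / (s/√n) = (67.72 - 61) / (12.71/√35) = 3.128
p-value = 0.0036

Since p-value < α = 0.1, we reject H₀.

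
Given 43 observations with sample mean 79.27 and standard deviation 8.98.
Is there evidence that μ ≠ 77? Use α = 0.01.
One-sample t-test:
H₀: μ = 77
H₁: μ ≠ 77
df = n - 1 = 42
t = (x̄ - μ₀) / (s/√n) = (79.27 - 77) / (8.98/√43) = 1.658
p-value = 0.1048

Since p-value > α = 0.01, we fail to reject H₀.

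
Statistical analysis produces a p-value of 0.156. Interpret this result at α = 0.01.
Since p = 0.156 > α = 0.01, fail to reject H₀.
There is insufficient evidence to reject the null hypothesis; the result is not statistically significant at the 0.01 level.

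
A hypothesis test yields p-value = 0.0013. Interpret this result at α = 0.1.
Since p = 0.0013 < α = 0.1, reject H₀.
There is sufficient evidence to reject the null hypothesis; the result is statistically significant at the 0.1 level.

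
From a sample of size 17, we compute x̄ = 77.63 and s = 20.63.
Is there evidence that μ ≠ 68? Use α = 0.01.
One-sample t-test:
H₀: μ = 68
H₁: μ ≠ 68
df = n - 1 = 16
t = (x̄ - μ₀) / (s/√n) = (77.63 - 68) / (20.63/√17) = 1.925
p-value = 0.0722

Since p-value > α = 0.01, we fail to reject H₀.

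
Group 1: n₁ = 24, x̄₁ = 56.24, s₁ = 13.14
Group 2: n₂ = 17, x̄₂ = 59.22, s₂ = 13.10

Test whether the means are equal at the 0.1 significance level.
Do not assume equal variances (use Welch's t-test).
Welch's two-sample t-test:
H₀: μ₁ = μ₂
H₁: μ₁ ≠ μ₂
s₁²/n₁ = 13.14²/24 = 7.1942,  s₂²/n₂ = 13.10²/17 = 10.0947
SE = √(s₁²/n₁ + s₂²/n₂) = √(7.1942 + 10.0947) = 4.1580
df (Welch-Satterthwaite) = (s₁²/n₁ + s₂²/n₂)² / [(s₁²/n₁)²/(n₁-1) + (s₂²/n₂)²/(n₂-1)] ≈ 34.68
t = (x̄₁ - x̄₂) / SE = (56.24 - 59.22) / 4.1580 = -2.98 / 4.1580 = -0.717
p-value = 0.4784

Since p-value > α = 0.1, we fail to reject H₀.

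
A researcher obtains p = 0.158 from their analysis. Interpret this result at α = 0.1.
Since p = 0.158 > α = 0.1, fail to reject H₀.
There is insufficient evidence to reject the null hypothesis; the result is not statistically significant at the 0.1 level.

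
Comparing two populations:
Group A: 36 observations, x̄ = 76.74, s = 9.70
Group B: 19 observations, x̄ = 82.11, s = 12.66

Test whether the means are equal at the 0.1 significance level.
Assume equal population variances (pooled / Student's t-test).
Student's two-sample t-test (equal variances):
H₀: μ₁ = μ₂
H₁: μ₁ ≠ μ₂
df = n₁ + n₂ - 2 = 53
Pooled variance s_p² = [(n₁-1)s₁² + (n₂-1)s₂²] / (n₁ + n₂ - 2) = [(35)(9.70²) + (18)(12.66²)] / 53 = 116.5681
SE = √(s_p²(1/n₁ + 1/n₂)) = √(116.5681 × (1/36 + 1/19)) = 3.0616
t = (x̄₁ - x̄₂) / SE = (76.74 - 82.11) / 3.0616 = -5.37 / 3.0616 = -1.754
p-value = 0.0852

Since p-value < α = 0.1, we reject H₀.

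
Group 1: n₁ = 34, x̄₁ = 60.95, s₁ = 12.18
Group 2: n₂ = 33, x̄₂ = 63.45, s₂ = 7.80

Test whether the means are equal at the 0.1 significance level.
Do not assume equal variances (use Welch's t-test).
Welch's two-sample t-test:
H₀: μ₁ = μ₂
H₁: μ₁ ≠ μ₂
s₁²/n₁ = 12.18²/34 = 4.3633,  s₂²/n₂ = 7.80²/33 = 1.8436
SE = √(s₁²/n₁ + s₂²/n₂) = √(4.3633 + 1.8436) = 2.4914
df (Welch-Satterthwaite) = (s₁²/n₁ + s₂²/n₂)² / [(s₁²/n₁)²/(n₁-1) + (s₂²/n₂)²/(n₂-1)] ≈ 56.40
t = (x̄₁ - x̄₂) / SE = (60.95 - 63.45) / 2.4914 = -2.50 / 2.4914 = -1.003
p-value = 0.3199

Since p-value > α = 0.1, we fail to reject H₀.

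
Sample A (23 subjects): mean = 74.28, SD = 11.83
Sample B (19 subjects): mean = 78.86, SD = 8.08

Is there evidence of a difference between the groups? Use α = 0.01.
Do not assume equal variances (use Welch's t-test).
Welch's two-sample t-test:
H₀: μ₁ = μ₂
H₁: μ₁ ≠ μ₂
s₁²/n₁ = 11.83²/23 = 6.0847,  s₂²/n₂ = 8.08²/19 = 3.4361
SE = √(s₁²/n₁ + s₂²/n₂) = √(6.0847 + 3.4361) = 3.0856
df (Welch-Satterthwaite) = (s₁²/n₁ + s₂²/n₂)² / [(s₁²/n₁)²/(n₁-1) + (s₂²/n₂)²/(n₂-1)] ≈ 38.76
t = (x̄₁ - x̄₂) / SE = (74.28 - 78.86) / 3.0856 = -4.58 / 3.0856 = -1.484
p-value = 0.1458

Since p-value > α = 0.01, we fail to reject H₀.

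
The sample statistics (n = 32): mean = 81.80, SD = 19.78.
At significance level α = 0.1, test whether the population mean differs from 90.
One-sample t-test:
H₀: μ = 90
H₁: μ ≠ 90
df = n - 1 = 31
t = (x̄ - μ₀) / (s/√n) = (81.80 - 90) / (19.78/√32) = -2.345
p-value = 0.0256

Since p-value < α = 0.1, we reject H₀.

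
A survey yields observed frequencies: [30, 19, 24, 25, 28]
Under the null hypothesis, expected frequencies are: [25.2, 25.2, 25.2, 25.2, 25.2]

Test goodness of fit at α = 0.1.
Chi-square goodness of fit test:
H₀: observed counts match expected distribution
H₁: observed counts differ from expected distribution
df = k - 1 = 4
χ² = Σ(O - E)²/E
   = (30 - 25.2)²/25.2 + (19 - 25.2)²/25.2 + (24 - 25.2)²/25.2 + (25 - 25.2)²/25.2 + (28 - 25.2)²/25.2
   = 0.914 + 1.525 + 0.057 + 0.002 + 0.311
   = 2.81
p-value = 0.5902

Since p-value > α = 0.1, we fail to reject H₀.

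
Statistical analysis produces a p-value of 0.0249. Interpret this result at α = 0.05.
Since p = 0.0249 < α = 0.05, reject H₀.
There is sufficient evidence to reject the null hypothesis; the result is statistically significant at the 0.05 level.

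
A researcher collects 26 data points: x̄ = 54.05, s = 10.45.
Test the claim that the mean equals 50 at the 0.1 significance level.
One-sample t-test:
H₀: μ = 50
H₁: μ ≠ 50
df = n - 1 = 25
t = (x̄ - μ₀) / (s/√n) = (54.05 - 50) / (10.45/√26) = 1.976
p-value = 0.0593

Since p-value < α = 0.1, we reject H₀.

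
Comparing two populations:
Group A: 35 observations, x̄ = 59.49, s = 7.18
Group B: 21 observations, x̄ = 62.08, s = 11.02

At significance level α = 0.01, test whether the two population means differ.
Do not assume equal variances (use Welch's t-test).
Welch's two-sample t-test:
H₀: μ₁ = μ₂
H₁: μ₁ ≠ μ₂
s₁²/n₁ = 7.18²/35 = 1.4729,  s₂²/n₂ = 11.02²/21 = 5.7829
SE = √(s₁²/n₁ + s₂²/n₂) = √(1.4729 + 5.7829) = 2.6937
df (Welch-Satterthwaite) = (s₁²/n₁ + s₂²/n₂)² / [(s₁²/n₁)²/(n₁-1) + (s₂²/n₂)²/(n₂-1)] ≈ 30.33
t = (x̄₁ - x̄₂) / SE = (59.49 - 62.08) / 2.6937 = -2.59 / 2.6937 = -0.962
p-value = 0.3439

Since p-value > α = 0.01, we fail to reject H₀.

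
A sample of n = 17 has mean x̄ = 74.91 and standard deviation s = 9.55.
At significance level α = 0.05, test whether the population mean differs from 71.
One-sample t-test:
H₀: μ = 71
H₁: μ ≠ 71
df = n - 1 = 16
t = (x̄ - μ₀) / (s/√n) = (74.91 - 71) / (9.55/√17) = 1.688
p-value = 0.1108

Since p-value > α = 0.05, we fail to reject H₀.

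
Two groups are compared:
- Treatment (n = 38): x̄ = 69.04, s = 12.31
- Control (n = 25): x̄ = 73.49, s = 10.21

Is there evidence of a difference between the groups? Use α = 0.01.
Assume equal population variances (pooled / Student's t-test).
Student's two-sample t-test (equal variances):
H₀: μ₁ = μ₂
H₁: μ₁ ≠ μ₂
df = n₁ + n₂ - 2 = 61
Pooled variance s_p² = [(n₁-1)s₁² + (n₂-1)s₂²] / (n₁ + n₂ - 2) = [(37)(12.31²) + (24)(10.21²)] / 61 = 132.9294
SE = √(s_p²(1/n₁ + 1/n₂)) = √(132.9294 × (1/38 + 1/25)) = 2.9691
t = (x̄₁ - x̄₂) / SE = (69.04 - 73.49) / 2.9691 = -4.45 / 2.9691 = -1.499
p-value = 0.1391

Since p-value > α = 0.01, we fail to reject H₀.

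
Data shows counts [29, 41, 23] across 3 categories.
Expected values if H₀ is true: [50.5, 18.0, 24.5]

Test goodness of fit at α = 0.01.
Chi-square goodness of fit test:
H₀: observed counts match expected distribution
H₁: observed counts differ from expected distribution
df = k - 1 = 2
χ² = Σ(O - E)²/E
   = (29 - 50.5)²/50.5 + (41 - 18.0)²/18.0 + (23 - 24.5)²/24.5
   = 9.153 + 29.389 + 0.092
   = 38.63
p-value < 0.0001

Since p-value < α = 0.01, we reject H₀.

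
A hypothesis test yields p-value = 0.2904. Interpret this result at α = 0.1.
Since p = 0.2904 > α = 0.1, fail to reject H₀.
There is insufficient evidence to reject the null hypothesis; the result is not statistically significant at the 0.1 level.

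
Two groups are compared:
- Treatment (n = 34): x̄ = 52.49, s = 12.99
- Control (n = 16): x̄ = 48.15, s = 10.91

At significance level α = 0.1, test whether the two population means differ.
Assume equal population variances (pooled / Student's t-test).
Student's two-sample t-test (equal variances):
H₀: μ₁ = μ₂
H₁: μ₁ ≠ μ₂
df = n₁ + n₂ - 2 = 48
Pooled variance s_p² = [(n₁-1)s₁² + (n₂-1)s₂²] / (n₁ + n₂ - 2) = [(33)(12.99²) + (15)(10.91²)] / 48 = 153.2051
SE = √(s_p²(1/n₁ + 1/n₂)) = √(153.2051 × (1/34 + 1/16)) = 3.7525
t = (x̄₁ - x̄₂) / SE = (52.49 - 48.15) / 3.7525 = 4.34 / 3.7525 = 1.157
p-value = 0.2532

Since p-value > α = 0.1, we fail to reject H₀.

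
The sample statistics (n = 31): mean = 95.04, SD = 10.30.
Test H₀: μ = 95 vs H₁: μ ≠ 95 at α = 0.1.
One-sample t-test:
H₀: μ = 95
H₁: μ ≠ 95
df = n - 1 = 30
t = (x̄ - μ₀) / (s/√n) = (95.04 - 95) / (10.30/√31) = 0.022
p-value = 0.9829

Since p-value > α = 0.1, we fail to reject H₀.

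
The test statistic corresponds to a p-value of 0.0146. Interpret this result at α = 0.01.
Since p = 0.0146 > α = 0.01, fail to reject H₀.
There is insufficient evidence to reject the null hypothesis; the result is not statistically significant at the 0.01 level.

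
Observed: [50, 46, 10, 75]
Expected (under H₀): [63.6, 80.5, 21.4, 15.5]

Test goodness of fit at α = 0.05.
Chi-square goodness of fit test:
H₀: observed counts match expected distribution
H₁: observed counts differ from expected distribution
df = k - 1 = 3
χ² = Σ(O - E)²/E
   = (50 - 63.6)²/63.6 + (46 - 80.5)²/80.5 + (10 - 21.4)²/21.4 + (75 - 15.5)²/15.5
   = 2.908 + 14.786 + 6.073 + 228.403
   = 252.17
p-value < 0.0001

Since p-value < α = 0.05, we reject H₀.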